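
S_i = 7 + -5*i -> [7, 2, -3, -8, -13]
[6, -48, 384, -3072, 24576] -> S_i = 6*-8^i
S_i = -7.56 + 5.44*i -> [-7.56, -2.12, 3.32, 8.76, 14.2]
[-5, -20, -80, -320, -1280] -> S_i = -5*4^i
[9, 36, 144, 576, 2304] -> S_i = 9*4^i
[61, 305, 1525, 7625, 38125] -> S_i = 61*5^i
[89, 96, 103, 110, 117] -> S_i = 89 + 7*i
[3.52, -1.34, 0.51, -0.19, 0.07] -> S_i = 3.52*(-0.38)^i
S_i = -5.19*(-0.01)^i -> [-5.19, 0.05, -0.0, 0.0, -0.0]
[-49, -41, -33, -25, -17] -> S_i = -49 + 8*i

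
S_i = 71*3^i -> [71, 213, 639, 1917, 5751]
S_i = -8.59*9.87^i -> [-8.59, -84.78, -836.81, -8259.33, -81519.55]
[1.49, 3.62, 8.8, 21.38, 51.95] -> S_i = 1.49*2.43^i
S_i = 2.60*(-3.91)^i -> [2.6, -10.17, 39.75, -155.42, 607.69]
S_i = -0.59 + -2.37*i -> [-0.59, -2.96, -5.33, -7.7, -10.07]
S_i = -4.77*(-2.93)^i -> [-4.77, 13.98, -40.95, 119.98, -351.55]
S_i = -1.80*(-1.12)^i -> [-1.8, 2.02, -2.26, 2.53, -2.83]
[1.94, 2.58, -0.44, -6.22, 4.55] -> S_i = Random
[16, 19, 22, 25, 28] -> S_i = 16 + 3*i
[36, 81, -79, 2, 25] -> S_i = Random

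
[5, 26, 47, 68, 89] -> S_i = 5 + 21*i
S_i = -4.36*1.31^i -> [-4.36, -5.71, -7.48, -9.8, -12.84]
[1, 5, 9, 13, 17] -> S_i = 1 + 4*i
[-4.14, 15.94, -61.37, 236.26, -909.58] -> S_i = -4.14*(-3.85)^i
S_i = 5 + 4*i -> [5, 9, 13, 17, 21]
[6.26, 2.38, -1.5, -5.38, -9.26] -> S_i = 6.26 + -3.88*i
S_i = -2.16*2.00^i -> [-2.16, -4.32, -8.64, -17.28, -34.56]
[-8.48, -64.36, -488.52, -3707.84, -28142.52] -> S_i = -8.48*7.59^i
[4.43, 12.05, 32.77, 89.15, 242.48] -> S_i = 4.43*2.72^i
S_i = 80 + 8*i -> [80, 88, 96, 104, 112]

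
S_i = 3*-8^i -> [3, -24, 192, -1536, 12288]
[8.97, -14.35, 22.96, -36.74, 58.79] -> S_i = 8.97*(-1.60)^i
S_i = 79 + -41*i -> [79, 38, -3, -44, -85]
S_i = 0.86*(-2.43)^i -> [0.86, -2.09, 5.08, -12.34, 29.99]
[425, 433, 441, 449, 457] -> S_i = 425 + 8*i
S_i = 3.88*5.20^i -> [3.88, 20.18, 104.92, 545.56, 2836.91]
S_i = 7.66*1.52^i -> [7.66, 11.64, 17.7, 26.9, 40.89]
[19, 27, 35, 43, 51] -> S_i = 19 + 8*i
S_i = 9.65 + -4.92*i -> [9.65, 4.73, -0.19, -5.11, -10.03]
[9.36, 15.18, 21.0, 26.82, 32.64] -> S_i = 9.36 + 5.82*i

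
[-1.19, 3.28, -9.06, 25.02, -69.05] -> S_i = -1.19*(-2.76)^i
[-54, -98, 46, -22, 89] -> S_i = Random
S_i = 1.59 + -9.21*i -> [1.59, -7.62, -16.83, -26.04, -35.25]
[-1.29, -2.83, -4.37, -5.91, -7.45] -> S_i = -1.29 + -1.54*i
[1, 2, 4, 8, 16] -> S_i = 1*2^i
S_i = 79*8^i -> [79, 632, 5056, 40448, 323584]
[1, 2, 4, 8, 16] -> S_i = 1*2^i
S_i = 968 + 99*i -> [968, 1067, 1166, 1265, 1364]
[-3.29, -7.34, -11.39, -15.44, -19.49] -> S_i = -3.29 + -4.05*i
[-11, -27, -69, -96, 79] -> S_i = Random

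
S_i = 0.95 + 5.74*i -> [0.95, 6.69, 12.43, 18.17, 23.91]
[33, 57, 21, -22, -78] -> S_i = Random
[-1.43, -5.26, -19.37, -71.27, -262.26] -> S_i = -1.43*3.68^i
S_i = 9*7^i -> [9, 63, 441, 3087, 21609]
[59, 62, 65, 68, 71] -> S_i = 59 + 3*i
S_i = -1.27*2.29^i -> [-1.27, -2.91, -6.66, -15.25, -34.93]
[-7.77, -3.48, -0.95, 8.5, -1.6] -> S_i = Random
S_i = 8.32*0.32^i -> [8.32, 2.66, 0.85, 0.27, 0.09]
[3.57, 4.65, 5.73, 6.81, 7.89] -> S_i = 3.57 + 1.08*i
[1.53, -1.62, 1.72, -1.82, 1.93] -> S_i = 1.53*(-1.06)^i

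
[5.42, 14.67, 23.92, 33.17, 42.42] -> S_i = 5.42 + 9.25*i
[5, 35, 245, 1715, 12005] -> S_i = 5*7^i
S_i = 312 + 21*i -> [312, 333, 354, 375, 396]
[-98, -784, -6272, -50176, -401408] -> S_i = -98*8^i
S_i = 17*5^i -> [17, 85, 425, 2125, 10625]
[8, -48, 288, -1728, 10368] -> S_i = 8*-6^i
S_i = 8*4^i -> [8, 32, 128, 512, 2048]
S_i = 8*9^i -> [8, 72, 648, 5832, 52488]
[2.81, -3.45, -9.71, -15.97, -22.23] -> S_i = 2.81 + -6.26*i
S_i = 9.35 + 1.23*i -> [9.35, 10.58, 11.81, 13.04, 14.27]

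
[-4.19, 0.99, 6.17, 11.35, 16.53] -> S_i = -4.19 + 5.18*i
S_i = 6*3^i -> [6, 18, 54, 162, 486]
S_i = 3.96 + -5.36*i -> [3.96, -1.4, -6.76, -12.12, -17.48]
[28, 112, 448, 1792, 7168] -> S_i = 28*4^i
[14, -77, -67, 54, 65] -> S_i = Random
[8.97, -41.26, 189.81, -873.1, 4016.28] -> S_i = 8.97*(-4.60)^i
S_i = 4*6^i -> [4, 24, 144, 864, 5184]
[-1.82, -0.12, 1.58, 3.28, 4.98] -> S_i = -1.82 + 1.70*i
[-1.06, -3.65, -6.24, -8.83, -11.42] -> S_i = -1.06 + -2.59*i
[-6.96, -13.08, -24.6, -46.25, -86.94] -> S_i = -6.96*1.88^i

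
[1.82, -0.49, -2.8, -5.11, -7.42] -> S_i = 1.82 + -2.31*i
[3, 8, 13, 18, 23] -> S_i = 3 + 5*i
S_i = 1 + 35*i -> [1, 36, 71, 106, 141]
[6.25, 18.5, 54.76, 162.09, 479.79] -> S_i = 6.25*2.96^i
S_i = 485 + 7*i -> [485, 492, 499, 506, 513]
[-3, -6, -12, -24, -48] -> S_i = -3*2^i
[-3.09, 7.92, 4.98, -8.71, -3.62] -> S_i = Random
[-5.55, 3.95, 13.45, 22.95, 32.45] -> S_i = -5.55 + 9.50*i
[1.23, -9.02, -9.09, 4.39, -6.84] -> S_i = Random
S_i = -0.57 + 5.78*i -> [-0.57, 5.21, 10.99, 16.77, 22.55]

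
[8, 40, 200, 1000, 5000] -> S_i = 8*5^i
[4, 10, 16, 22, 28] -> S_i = 4 + 6*i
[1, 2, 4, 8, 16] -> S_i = 1*2^i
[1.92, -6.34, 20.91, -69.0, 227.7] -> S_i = 1.92*(-3.30)^i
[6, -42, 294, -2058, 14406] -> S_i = 6*-7^i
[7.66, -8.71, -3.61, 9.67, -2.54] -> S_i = Random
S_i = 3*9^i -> [3, 27, 243, 2187, 19683]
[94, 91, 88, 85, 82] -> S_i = 94 + -3*i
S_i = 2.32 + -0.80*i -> [2.32, 1.52, 0.72, -0.08, -0.88]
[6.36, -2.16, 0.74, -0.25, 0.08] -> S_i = 6.36*(-0.34)^i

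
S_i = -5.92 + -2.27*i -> [-5.92, -8.19, -10.46, -12.73, -15.0]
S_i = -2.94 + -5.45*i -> [-2.94, -8.39, -13.84, -19.29, -24.74]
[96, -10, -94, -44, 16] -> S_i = Random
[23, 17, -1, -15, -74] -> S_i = Random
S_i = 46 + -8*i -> [46, 38, 30, 22, 14]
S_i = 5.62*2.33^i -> [5.62, 13.09, 30.51, 71.09, 165.64]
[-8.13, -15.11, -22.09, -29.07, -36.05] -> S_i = -8.13 + -6.98*i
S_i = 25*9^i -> [25, 225, 2025, 18225, 164025]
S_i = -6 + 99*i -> [-6, 93, 192, 291, 390]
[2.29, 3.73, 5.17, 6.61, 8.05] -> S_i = 2.29 + 1.44*i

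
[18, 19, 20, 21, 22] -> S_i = 18 + 1*i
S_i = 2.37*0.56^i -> [2.37, 1.33, 0.74, 0.42, 0.23]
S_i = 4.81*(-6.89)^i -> [4.81, -33.14, 228.34, -1573.27, 10839.82]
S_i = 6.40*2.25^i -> [6.4, 14.4, 32.4, 72.9, 164.02]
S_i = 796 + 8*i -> [796, 804, 812, 820, 828]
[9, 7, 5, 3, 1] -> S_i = 9 + -2*i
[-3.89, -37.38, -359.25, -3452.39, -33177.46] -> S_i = -3.89*9.61^i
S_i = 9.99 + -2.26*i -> [9.99, 7.73, 5.47, 3.21, 0.95]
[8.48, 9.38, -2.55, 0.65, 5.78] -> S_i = Random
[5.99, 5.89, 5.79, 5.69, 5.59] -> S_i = 5.99 + -0.10*i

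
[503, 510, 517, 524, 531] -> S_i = 503 + 7*i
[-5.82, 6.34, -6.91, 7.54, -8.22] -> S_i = -5.82*(-1.09)^i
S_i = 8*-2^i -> [8, -16, 32, -64, 128]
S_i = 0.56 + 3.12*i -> [0.56, 3.68, 6.8, 9.92, 13.04]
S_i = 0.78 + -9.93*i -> [0.78, -9.15, -19.08, -29.01, -38.94]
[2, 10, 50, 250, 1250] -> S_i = 2*5^i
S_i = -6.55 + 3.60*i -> [-6.55, -2.95, 0.65, 4.25, 7.85]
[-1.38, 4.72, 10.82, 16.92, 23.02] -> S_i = -1.38 + 6.10*i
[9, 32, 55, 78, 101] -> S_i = 9 + 23*i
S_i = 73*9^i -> [73, 657, 5913, 53217, 478953]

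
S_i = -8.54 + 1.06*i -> [-8.54, -7.48, -6.42, -5.36, -4.3]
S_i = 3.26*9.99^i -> [3.26, 32.57, 325.35, 3250.23, 32469.8]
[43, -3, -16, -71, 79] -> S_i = Random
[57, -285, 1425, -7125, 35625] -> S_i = 57*-5^i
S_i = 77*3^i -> [77, 231, 693, 2079, 6237]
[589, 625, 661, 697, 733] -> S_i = 589 + 36*i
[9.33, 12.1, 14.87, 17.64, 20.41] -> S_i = 9.33 + 2.77*i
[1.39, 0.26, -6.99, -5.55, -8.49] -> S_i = Random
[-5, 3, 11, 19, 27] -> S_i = -5 + 8*i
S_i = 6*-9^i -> [6, -54, 486, -4374, 39366]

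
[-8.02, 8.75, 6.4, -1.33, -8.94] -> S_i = Random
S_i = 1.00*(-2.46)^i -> [1.0, -2.46, 6.05, -14.89, 36.62]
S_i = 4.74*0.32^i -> [4.74, 1.52, 0.49, 0.16, 0.05]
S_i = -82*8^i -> [-82, -656, -5248, -41984, -335872]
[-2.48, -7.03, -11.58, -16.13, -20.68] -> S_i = -2.48 + -4.55*i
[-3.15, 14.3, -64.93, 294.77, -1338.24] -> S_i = -3.15*(-4.54)^i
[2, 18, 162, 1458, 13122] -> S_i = 2*9^i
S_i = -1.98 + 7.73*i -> [-1.98, 5.75, 13.48, 21.21, 28.94]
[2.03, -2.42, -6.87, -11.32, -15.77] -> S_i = 2.03 + -4.45*i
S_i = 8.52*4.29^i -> [8.52, 36.55, 156.8, 672.68, 2885.82]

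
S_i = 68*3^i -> [68, 204, 612, 1836, 5508]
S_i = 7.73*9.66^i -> [7.73, 74.67, 721.33, 6968.04, 67311.3]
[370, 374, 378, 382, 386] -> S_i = 370 + 4*i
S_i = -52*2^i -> [-52, -104, -208, -416, -832]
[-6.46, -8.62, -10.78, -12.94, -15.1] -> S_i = -6.46 + -2.16*i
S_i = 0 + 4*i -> [0, 4, 8, 12, 16]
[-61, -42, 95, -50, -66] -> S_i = Random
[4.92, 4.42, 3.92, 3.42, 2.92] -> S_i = 4.92 + -0.50*i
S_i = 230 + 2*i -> [230, 232, 234, 236, 238]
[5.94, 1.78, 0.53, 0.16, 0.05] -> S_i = 5.94*0.30^i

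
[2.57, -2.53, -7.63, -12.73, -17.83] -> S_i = 2.57 + -5.10*i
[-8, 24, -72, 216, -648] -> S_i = -8*-3^i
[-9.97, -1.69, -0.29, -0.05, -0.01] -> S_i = -9.97*0.17^i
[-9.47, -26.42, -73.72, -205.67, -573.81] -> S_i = -9.47*2.79^i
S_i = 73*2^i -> [73, 146, 292, 584, 1168]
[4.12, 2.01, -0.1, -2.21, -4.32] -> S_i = 4.12 + -2.11*i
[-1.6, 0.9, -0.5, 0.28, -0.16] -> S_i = -1.60*(-0.56)^i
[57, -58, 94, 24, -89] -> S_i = Random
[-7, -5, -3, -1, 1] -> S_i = -7 + 2*i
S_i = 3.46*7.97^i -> [3.46, 27.58, 219.78, 1751.67, 13960.77]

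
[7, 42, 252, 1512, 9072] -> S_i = 7*6^i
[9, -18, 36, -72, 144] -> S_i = 9*-2^i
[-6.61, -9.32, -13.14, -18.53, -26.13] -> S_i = -6.61*1.41^i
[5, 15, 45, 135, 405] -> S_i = 5*3^i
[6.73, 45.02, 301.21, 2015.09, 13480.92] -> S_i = 6.73*6.69^i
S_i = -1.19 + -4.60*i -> [-1.19, -5.79, -10.39, -14.99, -19.59]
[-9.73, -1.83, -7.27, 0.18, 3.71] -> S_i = Random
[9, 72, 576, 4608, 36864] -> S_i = 9*8^i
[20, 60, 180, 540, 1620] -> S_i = 20*3^i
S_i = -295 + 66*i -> [-295, -229, -163, -97, -31]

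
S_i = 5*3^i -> [5, 15, 45, 135, 405]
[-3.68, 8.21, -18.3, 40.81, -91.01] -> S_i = -3.68*(-2.23)^i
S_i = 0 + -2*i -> [0, -2, -4, -6, -8]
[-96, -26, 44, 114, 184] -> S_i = -96 + 70*i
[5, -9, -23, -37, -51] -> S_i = 5 + -14*i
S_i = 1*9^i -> [1, 9, 81, 729, 6561]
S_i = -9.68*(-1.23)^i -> [-9.68, 11.91, -14.64, 18.01, -22.16]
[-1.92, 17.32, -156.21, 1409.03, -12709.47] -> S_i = -1.92*(-9.02)^i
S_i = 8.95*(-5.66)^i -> [8.95, -50.66, 286.72, -1622.83, 9185.2]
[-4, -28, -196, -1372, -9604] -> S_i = -4*7^i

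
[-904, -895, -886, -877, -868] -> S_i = -904 + 9*i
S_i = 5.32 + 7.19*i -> [5.32, 12.51, 19.7, 26.89, 34.08]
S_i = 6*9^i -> [6, 54, 486, 4374, 39366]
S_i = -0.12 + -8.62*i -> [-0.12, -8.74, -17.36, -25.98, -34.6]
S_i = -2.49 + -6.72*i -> [-2.49, -9.21, -15.93, -22.65, -29.37]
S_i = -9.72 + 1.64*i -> [-9.72, -8.08, -6.44, -4.8, -3.16]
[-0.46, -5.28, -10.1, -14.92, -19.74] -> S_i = -0.46 + -4.82*i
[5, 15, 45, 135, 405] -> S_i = 5*3^i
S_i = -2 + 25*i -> [-2, 23, 48, 73, 98]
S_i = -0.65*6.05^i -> [-0.65, -3.93, -23.79, -143.94, -870.83]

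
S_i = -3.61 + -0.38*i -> [-3.61, -3.99, -4.37, -4.75, -5.13]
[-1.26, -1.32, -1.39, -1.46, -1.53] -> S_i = -1.26*1.05^i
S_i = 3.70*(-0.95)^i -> [3.7, -3.52, 3.34, -3.17, 3.01]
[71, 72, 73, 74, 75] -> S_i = 71 + 1*i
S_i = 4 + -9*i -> [4, -5, -14, -23, -32]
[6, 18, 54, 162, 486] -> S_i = 6*3^i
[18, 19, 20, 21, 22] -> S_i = 18 + 1*i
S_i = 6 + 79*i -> [6, 85, 164, 243, 322]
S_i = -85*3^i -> [-85, -255, -765, -2295, -6885]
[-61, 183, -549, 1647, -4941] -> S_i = -61*-3^i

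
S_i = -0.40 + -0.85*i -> [-0.4, -1.25, -2.1, -2.95, -3.8]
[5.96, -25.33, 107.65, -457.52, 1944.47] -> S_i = 5.96*(-4.25)^i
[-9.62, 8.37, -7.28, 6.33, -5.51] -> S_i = -9.62*(-0.87)^i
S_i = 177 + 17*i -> [177, 194, 211, 228, 245]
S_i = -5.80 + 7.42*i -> [-5.8, 1.62, 9.04, 16.46, 23.88]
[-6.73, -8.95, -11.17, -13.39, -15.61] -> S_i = -6.73 + -2.22*i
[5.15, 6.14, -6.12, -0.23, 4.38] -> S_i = Random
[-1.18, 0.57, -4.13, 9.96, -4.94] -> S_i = Random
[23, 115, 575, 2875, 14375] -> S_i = 23*5^i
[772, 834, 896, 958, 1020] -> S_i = 772 + 62*i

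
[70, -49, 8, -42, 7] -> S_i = Random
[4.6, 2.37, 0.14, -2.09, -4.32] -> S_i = 4.60 + -2.23*i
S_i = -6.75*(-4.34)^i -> [-6.75, 29.3, -127.14, 551.79, -2394.76]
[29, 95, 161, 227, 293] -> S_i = 29 + 66*i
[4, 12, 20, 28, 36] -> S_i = 4 + 8*i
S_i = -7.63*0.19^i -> [-7.63, -1.45, -0.28, -0.05, -0.01]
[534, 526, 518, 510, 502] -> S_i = 534 + -8*i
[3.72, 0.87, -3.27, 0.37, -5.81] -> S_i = Random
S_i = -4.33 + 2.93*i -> [-4.33, -1.4, 1.53, 4.46, 7.39]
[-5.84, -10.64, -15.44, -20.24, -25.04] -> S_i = -5.84 + -4.80*i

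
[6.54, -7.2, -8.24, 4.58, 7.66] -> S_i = Random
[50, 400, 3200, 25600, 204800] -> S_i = 50*8^i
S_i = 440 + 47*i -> [440, 487, 534, 581, 628]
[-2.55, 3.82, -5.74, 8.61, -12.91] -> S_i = -2.55*(-1.50)^i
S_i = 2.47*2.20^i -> [2.47, 5.43, 11.95, 26.3, 57.86]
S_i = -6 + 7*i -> [-6, 1, 8, 15, 22]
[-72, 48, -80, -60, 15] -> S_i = Random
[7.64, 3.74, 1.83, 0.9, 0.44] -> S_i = 7.64*0.49^i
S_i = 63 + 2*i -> [63, 65, 67, 69, 71]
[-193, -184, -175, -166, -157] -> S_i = -193 + 9*i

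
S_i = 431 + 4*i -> [431, 435, 439, 443, 447]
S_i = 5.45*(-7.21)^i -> [5.45, -39.29, 283.31, -2042.69, 14727.79]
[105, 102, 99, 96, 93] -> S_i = 105 + -3*i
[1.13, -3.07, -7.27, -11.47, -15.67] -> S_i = 1.13 + -4.20*i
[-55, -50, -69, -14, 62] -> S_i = Random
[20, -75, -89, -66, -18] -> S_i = Random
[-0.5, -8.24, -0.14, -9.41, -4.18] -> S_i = Random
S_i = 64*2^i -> [64, 128, 256, 512, 1024]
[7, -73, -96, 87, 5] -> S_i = Random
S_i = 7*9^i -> [7, 63, 567, 5103, 45927]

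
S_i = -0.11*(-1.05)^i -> [-0.11, 0.12, -0.12, 0.13, -0.13]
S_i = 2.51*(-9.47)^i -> [2.51, -23.77, 225.1, -2131.69, 20187.09]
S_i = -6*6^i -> [-6, -36, -216, -1296, -7776]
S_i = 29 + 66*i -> [29, 95, 161, 227, 293]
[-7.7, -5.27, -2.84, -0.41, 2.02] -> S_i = -7.70 + 2.43*i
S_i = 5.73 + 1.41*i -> [5.73, 7.14, 8.55, 9.96, 11.37]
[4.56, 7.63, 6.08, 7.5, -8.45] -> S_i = Random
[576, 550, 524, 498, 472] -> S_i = 576 + -26*i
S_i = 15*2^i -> [15, 30, 60, 120, 240]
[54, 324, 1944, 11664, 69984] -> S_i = 54*6^i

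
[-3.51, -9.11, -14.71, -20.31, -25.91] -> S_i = -3.51 + -5.60*i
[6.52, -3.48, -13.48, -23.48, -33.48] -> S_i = 6.52 + -10.00*i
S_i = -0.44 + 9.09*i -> [-0.44, 8.65, 17.74, 26.83, 35.92]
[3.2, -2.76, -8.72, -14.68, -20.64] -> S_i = 3.20 + -5.96*i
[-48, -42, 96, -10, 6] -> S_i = Random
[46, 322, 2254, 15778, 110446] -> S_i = 46*7^i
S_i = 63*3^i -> [63, 189, 567, 1701, 5103]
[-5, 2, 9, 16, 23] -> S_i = -5 + 7*i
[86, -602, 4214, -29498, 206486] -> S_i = 86*-7^i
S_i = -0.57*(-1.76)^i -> [-0.57, 1.0, -1.77, 3.11, -5.47]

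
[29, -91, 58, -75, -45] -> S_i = Random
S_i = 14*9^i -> [14, 126, 1134, 10206, 91854]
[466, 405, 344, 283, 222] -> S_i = 466 + -61*i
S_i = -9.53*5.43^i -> [-9.53, -51.75, -280.99, -1525.78, -8284.99]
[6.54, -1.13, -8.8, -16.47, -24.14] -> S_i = 6.54 + -7.67*i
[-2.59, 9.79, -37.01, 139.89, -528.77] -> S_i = -2.59*(-3.78)^i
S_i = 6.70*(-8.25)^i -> [6.7, -55.28, 456.02, -3762.15, 31037.78]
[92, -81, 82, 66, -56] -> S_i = Random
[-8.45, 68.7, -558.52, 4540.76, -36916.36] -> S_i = -8.45*(-8.13)^i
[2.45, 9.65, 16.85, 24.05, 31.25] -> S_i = 2.45 + 7.20*i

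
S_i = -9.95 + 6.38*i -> [-9.95, -3.57, 2.81, 9.19, 15.57]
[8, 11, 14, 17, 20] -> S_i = 8 + 3*i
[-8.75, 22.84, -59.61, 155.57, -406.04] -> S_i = -8.75*(-2.61)^i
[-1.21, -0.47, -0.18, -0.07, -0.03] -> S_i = -1.21*0.39^i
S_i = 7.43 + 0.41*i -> [7.43, 7.84, 8.25, 8.66, 9.07]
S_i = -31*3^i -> [-31, -93, -279, -837, -2511]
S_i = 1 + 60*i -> [1, 61, 121, 181, 241]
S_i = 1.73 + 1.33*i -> [1.73, 3.06, 4.39, 5.72, 7.05]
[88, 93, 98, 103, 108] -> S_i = 88 + 5*i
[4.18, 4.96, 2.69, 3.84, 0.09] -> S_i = Random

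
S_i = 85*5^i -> [85, 425, 2125, 10625, 53125]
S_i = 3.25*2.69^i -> [3.25, 8.74, 23.52, 63.26, 170.17]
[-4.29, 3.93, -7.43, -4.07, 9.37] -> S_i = Random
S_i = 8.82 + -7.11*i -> [8.82, 1.71, -5.4, -12.51, -19.62]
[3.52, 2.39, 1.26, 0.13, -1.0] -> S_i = 3.52 + -1.13*i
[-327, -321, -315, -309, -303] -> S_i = -327 + 6*i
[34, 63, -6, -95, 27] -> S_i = Random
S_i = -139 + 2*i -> [-139, -137, -135, -133, -131]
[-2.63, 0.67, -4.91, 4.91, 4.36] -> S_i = Random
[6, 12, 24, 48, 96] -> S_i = 6*2^i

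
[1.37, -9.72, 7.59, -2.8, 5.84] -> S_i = Random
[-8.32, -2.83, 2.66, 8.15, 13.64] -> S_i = -8.32 + 5.49*i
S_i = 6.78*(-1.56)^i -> [6.78, -10.58, 16.5, -25.74, 40.15]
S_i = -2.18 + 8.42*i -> [-2.18, 6.24, 14.66, 23.08, 31.5]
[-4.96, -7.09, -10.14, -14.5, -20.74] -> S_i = -4.96*1.43^i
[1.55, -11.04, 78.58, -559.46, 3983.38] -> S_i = 1.55*(-7.12)^i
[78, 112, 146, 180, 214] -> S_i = 78 + 34*i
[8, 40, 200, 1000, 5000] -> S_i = 8*5^i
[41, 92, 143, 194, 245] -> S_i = 41 + 51*i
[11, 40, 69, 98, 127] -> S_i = 11 + 29*i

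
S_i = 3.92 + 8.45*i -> [3.92, 12.37, 20.82, 29.27, 37.72]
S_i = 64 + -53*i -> [64, 11, -42, -95, -148]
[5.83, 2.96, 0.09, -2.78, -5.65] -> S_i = 5.83 + -2.87*i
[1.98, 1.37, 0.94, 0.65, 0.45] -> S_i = 1.98*0.69^i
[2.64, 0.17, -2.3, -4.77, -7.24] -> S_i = 2.64 + -2.47*i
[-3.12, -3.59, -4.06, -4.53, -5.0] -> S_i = -3.12 + -0.47*i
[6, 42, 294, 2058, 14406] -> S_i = 6*7^i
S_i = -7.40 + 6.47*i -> [-7.4, -0.93, 5.54, 12.01, 18.48]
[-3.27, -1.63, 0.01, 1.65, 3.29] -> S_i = -3.27 + 1.64*i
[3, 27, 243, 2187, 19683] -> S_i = 3*9^i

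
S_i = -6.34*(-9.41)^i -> [-6.34, 59.66, -561.39, 5282.73, -49710.46]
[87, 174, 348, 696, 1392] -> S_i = 87*2^i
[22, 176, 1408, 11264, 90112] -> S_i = 22*8^i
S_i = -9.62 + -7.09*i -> [-9.62, -16.71, -23.8, -30.89, -37.98]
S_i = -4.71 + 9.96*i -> [-4.71, 5.25, 15.21, 25.17, 35.13]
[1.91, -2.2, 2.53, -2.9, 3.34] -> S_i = 1.91*(-1.15)^i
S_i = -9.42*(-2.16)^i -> [-9.42, 20.35, -43.95, 94.93, -205.05]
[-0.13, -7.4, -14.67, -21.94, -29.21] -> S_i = -0.13 + -7.27*i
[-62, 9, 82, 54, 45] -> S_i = Random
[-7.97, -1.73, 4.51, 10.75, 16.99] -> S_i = -7.97 + 6.24*i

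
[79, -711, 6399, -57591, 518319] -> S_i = 79*-9^i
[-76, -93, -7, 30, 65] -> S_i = Random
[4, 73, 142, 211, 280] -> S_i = 4 + 69*i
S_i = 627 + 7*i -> [627, 634, 641, 648, 655]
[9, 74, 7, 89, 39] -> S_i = Random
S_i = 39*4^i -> [39, 156, 624, 2496, 9984]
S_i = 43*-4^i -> [43, -172, 688, -2752, 11008]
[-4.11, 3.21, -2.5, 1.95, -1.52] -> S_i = -4.11*(-0.78)^i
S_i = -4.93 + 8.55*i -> [-4.93, 3.62, 12.17, 20.72, 29.27]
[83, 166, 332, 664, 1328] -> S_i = 83*2^i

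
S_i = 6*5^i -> [6, 30, 150, 750, 3750]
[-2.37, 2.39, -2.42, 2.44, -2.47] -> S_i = -2.37*(-1.01)^i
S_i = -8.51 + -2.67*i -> [-8.51, -11.18, -13.85, -16.52, -19.19]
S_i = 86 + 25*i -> [86, 111, 136, 161, 186]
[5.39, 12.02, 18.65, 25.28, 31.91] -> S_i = 5.39 + 6.63*i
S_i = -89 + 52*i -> [-89, -37, 15, 67, 119]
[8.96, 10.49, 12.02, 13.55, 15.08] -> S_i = 8.96 + 1.53*i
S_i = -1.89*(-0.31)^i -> [-1.89, 0.59, -0.18, 0.06, -0.02]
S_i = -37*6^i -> [-37, -222, -1332, -7992, -47952]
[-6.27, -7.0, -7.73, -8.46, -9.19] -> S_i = -6.27 + -0.73*i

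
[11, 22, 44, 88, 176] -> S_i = 11*2^i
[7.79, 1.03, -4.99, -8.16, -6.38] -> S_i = Random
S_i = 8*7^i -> [8, 56, 392, 2744, 19208]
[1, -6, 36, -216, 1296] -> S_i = 1*-6^i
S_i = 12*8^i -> [12, 96, 768, 6144, 49152]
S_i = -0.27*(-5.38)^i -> [-0.27, 1.45, -7.81, 42.04, -226.2]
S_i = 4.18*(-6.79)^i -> [4.18, -28.38, 192.72, -1308.54, 8884.96]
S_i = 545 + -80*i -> [545, 465, 385, 305, 225]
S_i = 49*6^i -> [49, 294, 1764, 10584, 63504]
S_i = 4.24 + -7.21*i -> [4.24, -2.97, -10.18, -17.39, -24.6]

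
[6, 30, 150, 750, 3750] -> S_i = 6*5^i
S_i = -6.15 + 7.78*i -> [-6.15, 1.63, 9.41, 17.19, 24.97]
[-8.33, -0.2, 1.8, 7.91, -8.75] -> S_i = Random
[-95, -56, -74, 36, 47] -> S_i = Random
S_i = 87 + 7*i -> [87, 94, 101, 108, 115]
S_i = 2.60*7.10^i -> [2.6, 18.46, 131.07, 930.57, 6607.04]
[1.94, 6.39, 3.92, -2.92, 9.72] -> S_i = Random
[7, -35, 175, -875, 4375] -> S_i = 7*-5^i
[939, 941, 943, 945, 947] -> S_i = 939 + 2*i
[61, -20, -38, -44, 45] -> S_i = Random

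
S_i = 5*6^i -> [5, 30, 180, 1080, 6480]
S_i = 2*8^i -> [2, 16, 128, 1024, 8192]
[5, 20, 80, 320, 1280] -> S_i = 5*4^i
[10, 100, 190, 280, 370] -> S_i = 10 + 90*i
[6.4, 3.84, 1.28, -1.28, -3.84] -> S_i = 6.40 + -2.56*i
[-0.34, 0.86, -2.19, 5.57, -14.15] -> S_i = -0.34*(-2.54)^i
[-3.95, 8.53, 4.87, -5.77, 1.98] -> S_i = Random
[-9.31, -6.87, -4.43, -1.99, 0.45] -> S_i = -9.31 + 2.44*i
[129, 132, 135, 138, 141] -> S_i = 129 + 3*i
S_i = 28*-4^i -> [28, -112, 448, -1792, 7168]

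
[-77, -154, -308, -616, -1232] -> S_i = -77*2^i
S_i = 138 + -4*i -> [138, 134, 130, 126, 122]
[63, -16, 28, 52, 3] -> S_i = Random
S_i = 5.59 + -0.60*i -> [5.59, 4.99, 4.39, 3.79, 3.19]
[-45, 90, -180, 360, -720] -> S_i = -45*-2^i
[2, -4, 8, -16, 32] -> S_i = 2*-2^i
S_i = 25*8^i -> [25, 200, 1600, 12800, 102400]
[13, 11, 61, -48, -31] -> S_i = Random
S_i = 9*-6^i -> [9, -54, 324, -1944, 11664]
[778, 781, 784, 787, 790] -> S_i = 778 + 3*i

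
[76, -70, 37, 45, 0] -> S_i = Random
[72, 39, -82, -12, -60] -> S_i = Random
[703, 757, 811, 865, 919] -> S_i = 703 + 54*i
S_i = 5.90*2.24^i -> [5.9, 13.22, 29.6, 66.31, 148.54]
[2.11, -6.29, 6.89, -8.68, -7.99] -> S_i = Random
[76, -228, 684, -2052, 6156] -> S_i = 76*-3^i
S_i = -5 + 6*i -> [-5, 1, 7, 13, 19]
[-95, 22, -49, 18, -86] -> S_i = Random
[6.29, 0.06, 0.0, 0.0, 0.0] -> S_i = 6.29*0.01^i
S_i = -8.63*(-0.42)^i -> [-8.63, 3.62, -1.52, 0.64, -0.27]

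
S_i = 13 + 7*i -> [13, 20, 27, 34, 41]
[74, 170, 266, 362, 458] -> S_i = 74 + 96*i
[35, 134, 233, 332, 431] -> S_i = 35 + 99*i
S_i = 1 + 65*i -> [1, 66, 131, 196, 261]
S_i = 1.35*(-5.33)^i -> [1.35, -7.2, 38.35, -204.42, 1089.54]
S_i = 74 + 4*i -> [74, 78, 82, 86, 90]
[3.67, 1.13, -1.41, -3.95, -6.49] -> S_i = 3.67 + -2.54*i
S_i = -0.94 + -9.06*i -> [-0.94, -10.0, -19.06, -28.12, -37.18]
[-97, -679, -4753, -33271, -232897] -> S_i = -97*7^i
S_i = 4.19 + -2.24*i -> [4.19, 1.95, -0.29, -2.53, -4.77]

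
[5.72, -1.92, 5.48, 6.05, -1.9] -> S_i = Random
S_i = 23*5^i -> [23, 115, 575, 2875, 14375]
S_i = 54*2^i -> [54, 108, 216, 432, 864]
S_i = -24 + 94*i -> [-24, 70, 164, 258, 352]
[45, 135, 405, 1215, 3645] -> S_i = 45*3^i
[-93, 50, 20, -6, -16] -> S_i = Random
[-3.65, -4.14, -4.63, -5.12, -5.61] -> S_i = -3.65 + -0.49*i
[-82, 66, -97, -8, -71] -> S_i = Random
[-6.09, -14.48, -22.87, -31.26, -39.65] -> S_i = -6.09 + -8.39*i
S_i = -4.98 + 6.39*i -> [-4.98, 1.41, 7.8, 14.19, 20.58]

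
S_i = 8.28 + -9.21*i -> [8.28, -0.93, -10.14, -19.35, -28.56]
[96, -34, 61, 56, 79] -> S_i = Random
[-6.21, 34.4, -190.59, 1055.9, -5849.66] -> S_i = -6.21*(-5.54)^i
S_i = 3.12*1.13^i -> [3.12, 3.53, 3.98, 4.5, 5.09]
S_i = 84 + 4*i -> [84, 88, 92, 96, 100]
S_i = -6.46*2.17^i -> [-6.46, -14.02, -30.42, -66.01, -143.24]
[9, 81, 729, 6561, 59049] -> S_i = 9*9^i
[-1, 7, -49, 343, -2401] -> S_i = -1*-7^i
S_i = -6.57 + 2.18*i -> [-6.57, -4.39, -2.21, -0.03, 2.15]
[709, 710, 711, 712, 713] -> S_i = 709 + 1*i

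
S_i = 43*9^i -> [43, 387, 3483, 31347, 282123]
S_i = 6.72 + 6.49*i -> [6.72, 13.21, 19.7, 26.19, 32.68]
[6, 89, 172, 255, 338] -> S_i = 6 + 83*i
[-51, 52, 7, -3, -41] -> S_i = Random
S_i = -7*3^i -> [-7, -21, -63, -189, -567]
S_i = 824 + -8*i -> [824, 816, 808, 800, 792]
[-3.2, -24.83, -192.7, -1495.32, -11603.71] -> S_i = -3.20*7.76^i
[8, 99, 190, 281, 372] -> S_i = 8 + 91*i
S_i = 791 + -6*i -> [791, 785, 779, 773, 767]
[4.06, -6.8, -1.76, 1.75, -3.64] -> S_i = Random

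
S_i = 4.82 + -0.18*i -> [4.82, 4.64, 4.46, 4.28, 4.1]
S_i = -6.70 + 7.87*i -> [-6.7, 1.17, 9.04, 16.91, 24.78]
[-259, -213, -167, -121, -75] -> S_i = -259 + 46*i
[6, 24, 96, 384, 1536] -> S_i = 6*4^i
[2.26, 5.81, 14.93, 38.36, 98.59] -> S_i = 2.26*2.57^i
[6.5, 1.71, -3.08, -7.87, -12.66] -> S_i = 6.50 + -4.79*i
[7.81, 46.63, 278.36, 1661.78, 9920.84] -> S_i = 7.81*5.97^i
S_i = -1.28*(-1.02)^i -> [-1.28, 1.31, -1.33, 1.36, -1.39]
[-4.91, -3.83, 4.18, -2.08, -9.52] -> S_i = Random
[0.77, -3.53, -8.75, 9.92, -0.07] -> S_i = Random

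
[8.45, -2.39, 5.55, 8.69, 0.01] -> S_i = Random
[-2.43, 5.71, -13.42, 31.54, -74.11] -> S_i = -2.43*(-2.35)^i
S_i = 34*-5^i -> [34, -170, 850, -4250, 21250]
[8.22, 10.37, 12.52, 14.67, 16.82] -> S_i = 8.22 + 2.15*i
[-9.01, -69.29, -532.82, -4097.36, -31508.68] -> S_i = -9.01*7.69^i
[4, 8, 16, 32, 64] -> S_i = 4*2^i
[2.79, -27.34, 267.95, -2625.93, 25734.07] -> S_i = 2.79*(-9.80)^i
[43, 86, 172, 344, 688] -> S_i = 43*2^i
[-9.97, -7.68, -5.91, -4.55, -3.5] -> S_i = -9.97*0.77^i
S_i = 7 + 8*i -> [7, 15, 23, 31, 39]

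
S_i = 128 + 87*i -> [128, 215, 302, 389, 476]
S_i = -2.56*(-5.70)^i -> [-2.56, 14.59, -83.17, 474.09, -2702.34]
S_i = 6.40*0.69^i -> [6.4, 4.42, 3.05, 2.1, 1.45]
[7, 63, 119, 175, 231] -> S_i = 7 + 56*i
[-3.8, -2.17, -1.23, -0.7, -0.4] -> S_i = -3.80*0.57^i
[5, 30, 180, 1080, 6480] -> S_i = 5*6^i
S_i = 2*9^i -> [2, 18, 162, 1458, 13122]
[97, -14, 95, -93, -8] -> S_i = Random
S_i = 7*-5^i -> [7, -35, 175, -875, 4375]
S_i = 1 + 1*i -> [1, 2, 3, 4, 5]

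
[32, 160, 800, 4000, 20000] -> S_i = 32*5^i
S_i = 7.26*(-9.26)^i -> [7.26, -67.23, 622.53, -5764.61, 53380.25]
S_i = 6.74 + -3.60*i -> [6.74, 3.14, -0.46, -4.06, -7.66]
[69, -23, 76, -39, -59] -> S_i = Random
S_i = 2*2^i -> [2, 4, 8, 16, 32]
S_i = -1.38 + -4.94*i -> [-1.38, -6.32, -11.26, -16.2, -21.14]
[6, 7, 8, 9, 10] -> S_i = 6 + 1*i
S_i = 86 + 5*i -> [86, 91, 96, 101, 106]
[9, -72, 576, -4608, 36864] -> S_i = 9*-8^i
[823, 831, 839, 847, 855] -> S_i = 823 + 8*i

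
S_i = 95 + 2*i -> [95, 97, 99, 101, 103]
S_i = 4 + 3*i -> [4, 7, 10, 13, 16]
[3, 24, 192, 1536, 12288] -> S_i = 3*8^i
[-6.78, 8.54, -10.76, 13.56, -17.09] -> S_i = -6.78*(-1.26)^i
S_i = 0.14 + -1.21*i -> [0.14, -1.07, -2.28, -3.49, -4.7]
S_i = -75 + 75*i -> [-75, 0, 75, 150, 225]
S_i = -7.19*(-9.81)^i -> [-7.19, 70.53, -691.94, 6787.91, -66589.37]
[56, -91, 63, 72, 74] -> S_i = Random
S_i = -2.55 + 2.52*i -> [-2.55, -0.03, 2.49, 5.01, 7.53]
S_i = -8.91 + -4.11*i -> [-8.91, -13.02, -17.13, -21.24, -25.35]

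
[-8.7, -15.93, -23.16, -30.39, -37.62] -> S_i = -8.70 + -7.23*i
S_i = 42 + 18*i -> [42, 60, 78, 96, 114]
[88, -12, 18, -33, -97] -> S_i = Random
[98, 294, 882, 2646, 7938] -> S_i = 98*3^i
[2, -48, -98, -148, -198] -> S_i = 2 + -50*i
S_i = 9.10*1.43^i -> [9.1, 13.01, 18.61, 26.61, 38.05]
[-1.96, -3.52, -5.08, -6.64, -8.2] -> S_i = -1.96 + -1.56*i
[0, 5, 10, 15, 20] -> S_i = 0 + 5*i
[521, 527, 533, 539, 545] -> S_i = 521 + 6*i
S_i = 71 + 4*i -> [71, 75, 79, 83, 87]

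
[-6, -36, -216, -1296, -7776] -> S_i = -6*6^i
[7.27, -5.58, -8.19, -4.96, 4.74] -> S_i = Random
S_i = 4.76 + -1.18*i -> [4.76, 3.58, 2.4, 1.22, 0.04]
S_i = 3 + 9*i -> [3, 12, 21, 30, 39]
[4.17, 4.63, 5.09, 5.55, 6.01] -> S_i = 4.17 + 0.46*i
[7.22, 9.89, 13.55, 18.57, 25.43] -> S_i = 7.22*1.37^i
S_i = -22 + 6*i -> [-22, -16, -10, -4, 2]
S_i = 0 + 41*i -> [0, 41, 82, 123, 164]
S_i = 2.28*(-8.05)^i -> [2.28, -18.35, 147.75, -1189.39, 9574.55]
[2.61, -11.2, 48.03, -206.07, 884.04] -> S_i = 2.61*(-4.29)^i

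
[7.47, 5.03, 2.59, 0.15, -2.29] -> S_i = 7.47 + -2.44*i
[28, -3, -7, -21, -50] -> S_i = Random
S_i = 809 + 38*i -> [809, 847, 885, 923, 961]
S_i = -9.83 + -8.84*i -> [-9.83, -18.67, -27.51, -36.35, -45.19]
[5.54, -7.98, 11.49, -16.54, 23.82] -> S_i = 5.54*(-1.44)^i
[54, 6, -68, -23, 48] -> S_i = Random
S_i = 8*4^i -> [8, 32, 128, 512, 2048]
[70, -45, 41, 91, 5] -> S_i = Random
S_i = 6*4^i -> [6, 24, 96, 384, 1536]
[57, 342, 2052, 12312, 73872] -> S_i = 57*6^i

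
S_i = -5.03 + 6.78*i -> [-5.03, 1.75, 8.53, 15.31, 22.09]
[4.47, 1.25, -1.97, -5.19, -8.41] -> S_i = 4.47 + -3.22*i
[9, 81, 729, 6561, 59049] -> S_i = 9*9^i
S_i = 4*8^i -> [4, 32, 256, 2048, 16384]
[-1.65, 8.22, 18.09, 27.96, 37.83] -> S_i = -1.65 + 9.87*i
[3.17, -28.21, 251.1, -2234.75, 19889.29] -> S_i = 3.17*(-8.90)^i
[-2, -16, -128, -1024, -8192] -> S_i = -2*8^i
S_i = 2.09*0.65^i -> [2.09, 1.36, 0.88, 0.57, 0.37]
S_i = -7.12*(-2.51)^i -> [-7.12, 17.87, -44.86, 112.59, -282.6]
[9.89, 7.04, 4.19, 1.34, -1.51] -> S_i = 9.89 + -2.85*i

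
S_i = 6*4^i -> [6, 24, 96, 384, 1536]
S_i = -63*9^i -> [-63, -567, -5103, -45927, -413343]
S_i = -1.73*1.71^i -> [-1.73, -2.96, -5.06, -8.65, -14.79]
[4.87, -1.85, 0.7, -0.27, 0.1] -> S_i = 4.87*(-0.38)^i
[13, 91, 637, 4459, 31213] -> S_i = 13*7^i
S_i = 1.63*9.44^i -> [1.63, 15.39, 145.26, 1371.21, 12944.21]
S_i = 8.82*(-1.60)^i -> [8.82, -14.11, 22.58, -36.13, 57.8]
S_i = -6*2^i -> [-6, -12, -24, -48, -96]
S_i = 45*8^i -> [45, 360, 2880, 23040, 184320]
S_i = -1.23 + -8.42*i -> [-1.23, -9.65, -18.07, -26.49, -34.91]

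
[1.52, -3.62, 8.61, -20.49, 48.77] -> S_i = 1.52*(-2.38)^i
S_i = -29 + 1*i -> [-29, -28, -27, -26, -25]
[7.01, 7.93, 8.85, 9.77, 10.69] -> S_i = 7.01 + 0.92*i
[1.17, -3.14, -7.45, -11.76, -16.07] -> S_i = 1.17 + -4.31*i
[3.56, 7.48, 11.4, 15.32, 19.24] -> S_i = 3.56 + 3.92*i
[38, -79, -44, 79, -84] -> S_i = Random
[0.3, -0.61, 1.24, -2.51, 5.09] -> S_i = 0.30*(-2.03)^i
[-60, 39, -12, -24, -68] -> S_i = Random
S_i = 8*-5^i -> [8, -40, 200, -1000, 5000]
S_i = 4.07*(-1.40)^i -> [4.07, -5.7, 7.98, -11.17, 15.64]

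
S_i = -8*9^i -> [-8, -72, -648, -5832, -52488]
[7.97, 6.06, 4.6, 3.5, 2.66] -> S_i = 7.97*0.76^i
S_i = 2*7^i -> [2, 14, 98, 686, 4802]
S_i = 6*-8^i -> [6, -48, 384, -3072, 24576]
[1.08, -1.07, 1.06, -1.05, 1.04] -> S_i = 1.08*(-0.99)^i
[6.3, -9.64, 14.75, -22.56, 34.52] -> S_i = 6.30*(-1.53)^i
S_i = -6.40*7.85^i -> [-6.4, -50.24, -394.38, -3095.91, -24302.93]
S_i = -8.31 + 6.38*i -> [-8.31, -1.93, 4.45, 10.83, 17.21]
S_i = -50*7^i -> [-50, -350, -2450, -17150, -120050]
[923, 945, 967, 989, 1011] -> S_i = 923 + 22*i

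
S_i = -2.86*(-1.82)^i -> [-2.86, 5.21, -9.47, 17.24, -31.38]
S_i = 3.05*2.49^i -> [3.05, 7.59, 18.91, 47.09, 117.25]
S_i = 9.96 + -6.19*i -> [9.96, 3.77, -2.42, -8.61, -14.8]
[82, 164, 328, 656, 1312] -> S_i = 82*2^i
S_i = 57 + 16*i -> [57, 73, 89, 105, 121]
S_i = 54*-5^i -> [54, -270, 1350, -6750, 33750]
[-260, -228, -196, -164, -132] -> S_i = -260 + 32*i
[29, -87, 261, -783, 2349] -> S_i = 29*-3^i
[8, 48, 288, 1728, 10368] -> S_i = 8*6^i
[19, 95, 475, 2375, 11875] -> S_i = 19*5^i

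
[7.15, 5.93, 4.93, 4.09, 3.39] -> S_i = 7.15*0.83^i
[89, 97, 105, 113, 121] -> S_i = 89 + 8*i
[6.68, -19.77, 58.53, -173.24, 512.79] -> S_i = 6.68*(-2.96)^i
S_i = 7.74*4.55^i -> [7.74, 35.22, 160.24, 729.08, 3317.31]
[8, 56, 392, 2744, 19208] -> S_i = 8*7^i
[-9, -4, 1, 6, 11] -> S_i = -9 + 5*i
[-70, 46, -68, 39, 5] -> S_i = Random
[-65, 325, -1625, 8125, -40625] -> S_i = -65*-5^i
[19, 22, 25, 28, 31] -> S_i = 19 + 3*i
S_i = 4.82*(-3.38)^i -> [4.82, -16.29, 55.07, -186.12, 629.09]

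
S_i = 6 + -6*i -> [6, 0, -6, -12, -18]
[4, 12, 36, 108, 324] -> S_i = 4*3^i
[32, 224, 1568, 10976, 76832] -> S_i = 32*7^i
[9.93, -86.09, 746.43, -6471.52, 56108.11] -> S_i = 9.93*(-8.67)^i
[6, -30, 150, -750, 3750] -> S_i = 6*-5^i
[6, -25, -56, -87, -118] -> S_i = 6 + -31*i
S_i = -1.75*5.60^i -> [-1.75, -9.8, -54.88, -307.33, -1721.04]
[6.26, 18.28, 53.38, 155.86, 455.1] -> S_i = 6.26*2.92^i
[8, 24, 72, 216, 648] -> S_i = 8*3^i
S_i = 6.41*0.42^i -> [6.41, 2.69, 1.13, 0.47, 0.2]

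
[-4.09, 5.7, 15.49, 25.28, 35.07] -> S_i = -4.09 + 9.79*i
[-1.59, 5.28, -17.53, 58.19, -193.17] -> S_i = -1.59*(-3.32)^i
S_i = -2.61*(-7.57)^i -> [-2.61, 19.76, -149.57, 1132.21, -8570.85]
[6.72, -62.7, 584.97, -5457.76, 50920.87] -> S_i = 6.72*(-9.33)^i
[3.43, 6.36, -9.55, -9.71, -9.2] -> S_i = Random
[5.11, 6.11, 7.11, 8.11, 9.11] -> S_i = 5.11 + 1.00*i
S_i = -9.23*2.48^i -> [-9.23, -22.89, -56.77, -140.79, -349.15]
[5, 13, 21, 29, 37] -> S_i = 5 + 8*i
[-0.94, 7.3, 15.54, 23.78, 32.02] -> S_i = -0.94 + 8.24*i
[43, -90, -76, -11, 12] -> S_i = Random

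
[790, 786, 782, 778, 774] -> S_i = 790 + -4*i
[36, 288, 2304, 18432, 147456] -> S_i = 36*8^i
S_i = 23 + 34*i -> [23, 57, 91, 125, 159]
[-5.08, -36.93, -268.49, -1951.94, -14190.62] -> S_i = -5.08*7.27^i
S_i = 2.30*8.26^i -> [2.3, 19.0, 156.92, 1296.19, 10706.51]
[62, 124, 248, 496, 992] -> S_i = 62*2^i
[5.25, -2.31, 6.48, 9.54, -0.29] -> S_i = Random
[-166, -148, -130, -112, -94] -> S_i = -166 + 18*i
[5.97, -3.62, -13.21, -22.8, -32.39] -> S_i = 5.97 + -9.59*i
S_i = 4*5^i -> [4, 20, 100, 500, 2500]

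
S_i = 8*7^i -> [8, 56, 392, 2744, 19208]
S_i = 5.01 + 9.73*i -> [5.01, 14.74, 24.47, 34.2, 43.93]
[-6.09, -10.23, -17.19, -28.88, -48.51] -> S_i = -6.09*1.68^i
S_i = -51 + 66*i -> [-51, 15, 81, 147, 213]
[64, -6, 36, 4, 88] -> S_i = Random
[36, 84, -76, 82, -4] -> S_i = Random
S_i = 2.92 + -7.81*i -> [2.92, -4.89, -12.7, -20.51, -28.32]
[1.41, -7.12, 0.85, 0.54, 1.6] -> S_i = Random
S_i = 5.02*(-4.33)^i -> [5.02, -21.74, 94.12, -407.54, 1764.64]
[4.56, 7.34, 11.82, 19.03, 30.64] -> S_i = 4.56*1.61^i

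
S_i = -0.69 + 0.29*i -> [-0.69, -0.4, -0.11, 0.18, 0.47]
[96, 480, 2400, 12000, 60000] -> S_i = 96*5^i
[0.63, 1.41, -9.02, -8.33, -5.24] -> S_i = Random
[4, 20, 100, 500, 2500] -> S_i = 4*5^i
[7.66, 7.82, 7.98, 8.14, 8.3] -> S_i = 7.66 + 0.16*i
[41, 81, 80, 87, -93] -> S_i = Random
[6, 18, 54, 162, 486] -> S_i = 6*3^i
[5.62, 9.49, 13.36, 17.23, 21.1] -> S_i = 5.62 + 3.87*i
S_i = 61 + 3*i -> [61, 64, 67, 70, 73]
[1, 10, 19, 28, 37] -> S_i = 1 + 9*i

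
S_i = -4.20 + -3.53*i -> [-4.2, -7.73, -11.26, -14.79, -18.32]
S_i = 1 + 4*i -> [1, 5, 9, 13, 17]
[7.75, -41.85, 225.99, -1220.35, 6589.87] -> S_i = 7.75*(-5.40)^i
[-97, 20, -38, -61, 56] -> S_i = Random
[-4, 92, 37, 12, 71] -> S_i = Random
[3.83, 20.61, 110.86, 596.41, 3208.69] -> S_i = 3.83*5.38^i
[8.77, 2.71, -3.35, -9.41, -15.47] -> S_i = 8.77 + -6.06*i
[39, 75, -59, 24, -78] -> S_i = Random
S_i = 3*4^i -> [3, 12, 48, 192, 768]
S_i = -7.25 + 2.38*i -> [-7.25, -4.87, -2.49, -0.11, 2.27]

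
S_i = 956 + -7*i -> [956, 949, 942, 935, 928]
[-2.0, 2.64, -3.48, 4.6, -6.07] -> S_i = -2.00*(-1.32)^i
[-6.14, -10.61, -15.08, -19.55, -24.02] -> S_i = -6.14 + -4.47*i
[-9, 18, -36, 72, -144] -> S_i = -9*-2^i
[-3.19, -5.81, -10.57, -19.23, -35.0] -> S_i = -3.19*1.82^i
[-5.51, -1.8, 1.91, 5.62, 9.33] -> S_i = -5.51 + 3.71*i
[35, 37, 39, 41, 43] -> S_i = 35 + 2*i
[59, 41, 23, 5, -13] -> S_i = 59 + -18*i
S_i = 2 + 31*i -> [2, 33, 64, 95, 126]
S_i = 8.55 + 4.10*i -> [8.55, 12.65, 16.75, 20.85, 24.95]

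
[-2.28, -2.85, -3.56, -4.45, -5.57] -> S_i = -2.28*1.25^i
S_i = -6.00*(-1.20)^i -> [-6.0, 7.2, -8.64, 10.37, -12.44]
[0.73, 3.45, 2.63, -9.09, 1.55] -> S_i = Random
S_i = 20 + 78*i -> [20, 98, 176, 254, 332]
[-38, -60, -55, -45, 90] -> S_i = Random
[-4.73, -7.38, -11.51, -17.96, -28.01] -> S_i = -4.73*1.56^i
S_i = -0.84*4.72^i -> [-0.84, -3.96, -18.71, -88.33, -416.91]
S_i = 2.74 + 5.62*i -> [2.74, 8.36, 13.98, 19.6, 25.22]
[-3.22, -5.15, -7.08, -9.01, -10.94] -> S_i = -3.22 + -1.93*i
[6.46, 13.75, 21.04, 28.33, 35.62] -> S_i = 6.46 + 7.29*i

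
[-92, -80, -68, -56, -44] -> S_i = -92 + 12*i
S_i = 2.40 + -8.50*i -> [2.4, -6.1, -14.6, -23.1, -31.6]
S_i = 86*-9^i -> [86, -774, 6966, -62694, 564246]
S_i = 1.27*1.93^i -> [1.27, 2.45, 4.73, 9.13, 17.62]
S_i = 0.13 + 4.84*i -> [0.13, 4.97, 9.81, 14.65, 19.49]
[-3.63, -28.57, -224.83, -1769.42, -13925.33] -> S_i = -3.63*7.87^i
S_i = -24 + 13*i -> [-24, -11, 2, 15, 28]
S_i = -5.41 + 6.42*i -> [-5.41, 1.01, 7.43, 13.85, 20.27]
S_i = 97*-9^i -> [97, -873, 7857, -70713, 636417]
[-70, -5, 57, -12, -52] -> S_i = Random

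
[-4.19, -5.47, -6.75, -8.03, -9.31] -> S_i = -4.19 + -1.28*i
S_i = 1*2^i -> [1, 2, 4, 8, 16]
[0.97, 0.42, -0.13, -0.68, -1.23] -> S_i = 0.97 + -0.55*i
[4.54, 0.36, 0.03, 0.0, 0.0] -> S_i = 4.54*0.08^i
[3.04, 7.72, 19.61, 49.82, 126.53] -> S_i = 3.04*2.54^i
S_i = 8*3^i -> [8, 24, 72, 216, 648]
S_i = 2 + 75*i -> [2, 77, 152, 227, 302]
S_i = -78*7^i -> [-78, -546, -3822, -26754, -187278]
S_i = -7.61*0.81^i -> [-7.61, -6.16, -4.99, -4.04, -3.28]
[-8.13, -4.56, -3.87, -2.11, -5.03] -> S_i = Random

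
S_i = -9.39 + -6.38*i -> [-9.39, -15.77, -22.15, -28.53, -34.91]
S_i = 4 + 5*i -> [4, 9, 14, 19, 24]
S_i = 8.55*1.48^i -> [8.55, 12.65, 18.73, 27.72, 41.02]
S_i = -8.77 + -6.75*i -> [-8.77, -15.52, -22.27, -29.02, -35.77]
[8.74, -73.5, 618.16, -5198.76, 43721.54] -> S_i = 8.74*(-8.41)^i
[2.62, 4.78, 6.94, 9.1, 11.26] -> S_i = 2.62 + 2.16*i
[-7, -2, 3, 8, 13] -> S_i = -7 + 5*i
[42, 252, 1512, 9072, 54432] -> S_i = 42*6^i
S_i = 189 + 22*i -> [189, 211, 233, 255, 277]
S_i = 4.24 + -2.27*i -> [4.24, 1.97, -0.3, -2.57, -4.84]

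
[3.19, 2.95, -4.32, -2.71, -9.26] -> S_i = Random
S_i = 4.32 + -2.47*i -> [4.32, 1.85, -0.62, -3.09, -5.56]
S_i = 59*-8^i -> [59, -472, 3776, -30208, 241664]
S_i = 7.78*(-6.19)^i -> [7.78, -48.16, 298.1, -1845.23, 11422.0]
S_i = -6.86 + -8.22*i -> [-6.86, -15.08, -23.3, -31.52, -39.74]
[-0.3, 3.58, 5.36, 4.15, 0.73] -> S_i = Random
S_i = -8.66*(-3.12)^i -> [-8.66, 27.02, -84.3, 263.02, -820.61]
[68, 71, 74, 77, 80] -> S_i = 68 + 3*i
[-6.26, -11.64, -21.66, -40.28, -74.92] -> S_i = -6.26*1.86^i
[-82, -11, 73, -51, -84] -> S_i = Random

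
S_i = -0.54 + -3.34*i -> [-0.54, -3.88, -7.22, -10.56, -13.9]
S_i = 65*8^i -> [65, 520, 4160, 33280, 266240]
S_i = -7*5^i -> [-7, -35, -175, -875, -4375]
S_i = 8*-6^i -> [8, -48, 288, -1728, 10368]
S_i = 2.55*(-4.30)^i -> [2.55, -10.96, 47.15, -202.74, 871.79]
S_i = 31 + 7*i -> [31, 38, 45, 52, 59]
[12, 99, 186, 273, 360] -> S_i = 12 + 87*i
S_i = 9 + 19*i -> [9, 28, 47, 66, 85]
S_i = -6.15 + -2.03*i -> [-6.15, -8.18, -10.21, -12.24, -14.27]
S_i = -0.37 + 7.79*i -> [-0.37, 7.42, 15.21, 23.0, 30.79]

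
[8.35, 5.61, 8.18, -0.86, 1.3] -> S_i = Random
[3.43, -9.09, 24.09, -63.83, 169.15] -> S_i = 3.43*(-2.65)^i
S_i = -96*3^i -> [-96, -288, -864, -2592, -7776]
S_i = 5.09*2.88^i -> [5.09, 14.66, 42.22, 121.59, 350.18]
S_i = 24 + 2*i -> [24, 26, 28, 30, 32]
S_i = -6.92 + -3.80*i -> [-6.92, -10.72, -14.52, -18.32, -22.12]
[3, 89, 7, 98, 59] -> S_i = Random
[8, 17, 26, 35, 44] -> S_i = 8 + 9*i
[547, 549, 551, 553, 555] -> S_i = 547 + 2*i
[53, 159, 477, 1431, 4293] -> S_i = 53*3^i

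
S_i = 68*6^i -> [68, 408, 2448, 14688, 88128]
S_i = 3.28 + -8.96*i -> [3.28, -5.68, -14.64, -23.6, -32.56]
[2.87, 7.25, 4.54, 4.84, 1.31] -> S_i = Random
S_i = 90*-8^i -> [90, -720, 5760, -46080, 368640]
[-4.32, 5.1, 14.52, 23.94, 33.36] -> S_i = -4.32 + 9.42*i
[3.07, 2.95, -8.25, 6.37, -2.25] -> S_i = Random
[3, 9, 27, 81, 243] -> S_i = 3*3^i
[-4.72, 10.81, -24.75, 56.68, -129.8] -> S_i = -4.72*(-2.29)^i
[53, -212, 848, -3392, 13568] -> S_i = 53*-4^i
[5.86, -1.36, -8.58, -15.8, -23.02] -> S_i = 5.86 + -7.22*i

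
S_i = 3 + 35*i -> [3, 38, 73, 108, 143]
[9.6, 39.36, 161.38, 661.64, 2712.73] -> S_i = 9.60*4.10^i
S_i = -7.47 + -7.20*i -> [-7.47, -14.67, -21.87, -29.07, -36.27]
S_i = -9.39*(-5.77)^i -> [-9.39, 54.18, -312.62, 1803.82, -10408.04]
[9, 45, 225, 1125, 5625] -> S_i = 9*5^i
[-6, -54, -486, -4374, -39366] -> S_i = -6*9^i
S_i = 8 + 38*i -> [8, 46, 84, 122, 160]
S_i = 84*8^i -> [84, 672, 5376, 43008, 344064]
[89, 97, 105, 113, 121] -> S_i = 89 + 8*i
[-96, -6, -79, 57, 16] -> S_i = Random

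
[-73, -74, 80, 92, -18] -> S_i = Random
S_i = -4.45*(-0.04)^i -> [-4.45, 0.18, -0.01, 0.0, -0.0]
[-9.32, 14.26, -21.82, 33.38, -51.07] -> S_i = -9.32*(-1.53)^i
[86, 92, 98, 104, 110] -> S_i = 86 + 6*i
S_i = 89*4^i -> [89, 356, 1424, 5696, 22784]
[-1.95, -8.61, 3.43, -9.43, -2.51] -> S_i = Random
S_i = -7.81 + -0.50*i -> [-7.81, -8.31, -8.81, -9.31, -9.81]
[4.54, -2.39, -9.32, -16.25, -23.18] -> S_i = 4.54 + -6.93*i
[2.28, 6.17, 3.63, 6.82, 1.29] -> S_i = Random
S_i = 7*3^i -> [7, 21, 63, 189, 567]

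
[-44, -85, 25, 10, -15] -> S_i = Random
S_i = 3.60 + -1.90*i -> [3.6, 1.7, -0.2, -2.1, -4.0]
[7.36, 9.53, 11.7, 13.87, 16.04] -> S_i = 7.36 + 2.17*i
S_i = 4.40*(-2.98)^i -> [4.4, -13.11, 39.07, -116.44, 346.99]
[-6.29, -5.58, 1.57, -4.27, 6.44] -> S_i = Random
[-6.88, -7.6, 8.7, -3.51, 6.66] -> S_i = Random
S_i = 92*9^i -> [92, 828, 7452, 67068, 603612]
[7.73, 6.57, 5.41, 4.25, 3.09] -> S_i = 7.73 + -1.16*i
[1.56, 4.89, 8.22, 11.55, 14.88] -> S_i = 1.56 + 3.33*i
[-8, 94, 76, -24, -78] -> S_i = Random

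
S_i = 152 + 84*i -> [152, 236, 320, 404, 488]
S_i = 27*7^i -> [27, 189, 1323, 9261, 64827]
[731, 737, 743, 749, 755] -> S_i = 731 + 6*i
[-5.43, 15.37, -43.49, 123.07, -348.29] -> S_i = -5.43*(-2.83)^i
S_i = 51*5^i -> [51, 255, 1275, 6375, 31875]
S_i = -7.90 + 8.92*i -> [-7.9, 1.02, 9.94, 18.86, 27.78]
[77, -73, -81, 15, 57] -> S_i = Random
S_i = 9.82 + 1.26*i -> [9.82, 11.08, 12.34, 13.6, 14.86]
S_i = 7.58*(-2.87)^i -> [7.58, -21.75, 62.44, -179.19, 514.28]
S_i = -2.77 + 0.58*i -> [-2.77, -2.19, -1.61, -1.03, -0.45]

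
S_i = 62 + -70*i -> [62, -8, -78, -148, -218]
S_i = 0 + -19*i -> [0, -19, -38, -57, -76]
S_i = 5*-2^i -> [5, -10, 20, -40, 80]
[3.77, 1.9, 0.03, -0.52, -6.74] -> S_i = Random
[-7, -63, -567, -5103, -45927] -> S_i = -7*9^i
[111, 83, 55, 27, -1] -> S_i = 111 + -28*i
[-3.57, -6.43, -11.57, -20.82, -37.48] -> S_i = -3.57*1.80^i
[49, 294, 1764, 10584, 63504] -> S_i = 49*6^i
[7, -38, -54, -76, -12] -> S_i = Random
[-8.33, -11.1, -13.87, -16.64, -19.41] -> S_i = -8.33 + -2.77*i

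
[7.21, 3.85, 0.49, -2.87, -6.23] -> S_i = 7.21 + -3.36*i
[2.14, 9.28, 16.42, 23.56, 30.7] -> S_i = 2.14 + 7.14*i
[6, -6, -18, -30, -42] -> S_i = 6 + -12*i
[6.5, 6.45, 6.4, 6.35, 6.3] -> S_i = 6.50 + -0.05*i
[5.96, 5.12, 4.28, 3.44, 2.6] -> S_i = 5.96 + -0.84*i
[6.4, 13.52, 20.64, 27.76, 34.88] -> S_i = 6.40 + 7.12*i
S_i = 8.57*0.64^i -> [8.57, 5.48, 3.51, 2.25, 1.44]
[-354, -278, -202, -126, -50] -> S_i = -354 + 76*i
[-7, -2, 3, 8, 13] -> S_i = -7 + 5*i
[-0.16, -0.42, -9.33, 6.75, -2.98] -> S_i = Random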